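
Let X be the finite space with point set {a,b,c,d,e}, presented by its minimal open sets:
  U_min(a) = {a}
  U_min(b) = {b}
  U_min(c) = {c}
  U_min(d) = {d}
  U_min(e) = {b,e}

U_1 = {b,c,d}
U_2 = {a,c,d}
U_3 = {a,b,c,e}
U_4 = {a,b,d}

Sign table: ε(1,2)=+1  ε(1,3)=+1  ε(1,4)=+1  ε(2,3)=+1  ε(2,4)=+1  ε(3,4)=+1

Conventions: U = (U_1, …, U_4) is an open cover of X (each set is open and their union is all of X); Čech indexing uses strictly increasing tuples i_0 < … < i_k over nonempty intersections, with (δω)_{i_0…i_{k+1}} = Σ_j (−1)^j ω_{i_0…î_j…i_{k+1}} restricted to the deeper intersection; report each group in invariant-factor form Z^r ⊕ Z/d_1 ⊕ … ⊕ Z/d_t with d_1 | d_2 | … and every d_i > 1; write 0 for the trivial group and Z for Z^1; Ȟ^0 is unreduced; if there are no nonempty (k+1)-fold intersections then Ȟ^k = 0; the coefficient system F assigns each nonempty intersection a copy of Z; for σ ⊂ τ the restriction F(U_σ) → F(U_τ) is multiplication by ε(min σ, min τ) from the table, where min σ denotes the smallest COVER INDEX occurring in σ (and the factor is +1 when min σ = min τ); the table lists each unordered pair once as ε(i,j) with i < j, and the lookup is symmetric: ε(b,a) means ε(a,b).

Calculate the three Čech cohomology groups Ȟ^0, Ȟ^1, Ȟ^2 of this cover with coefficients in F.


Ȟ^0(U;F) ≅ Z; Ȟ^1(U;F) ≅ 0; Ȟ^2(U;F) ≅ Z

nonempty intersections:
  U12={c,d} U13={b,c} U14={b,d} U23={a,c} U24={a,d} U34={a,b}
  U123={c} U124={d} U134={b} U234={a}
C dims 4,6,4; δ0: rk 3, SNF 1^3; δ1: rk 3, SNF 1^3
Ȟ^0: (4−3)−0=1 ⇒ Z
Ȟ^1: (6−3)−3=0 ⇒ 0
Ȟ^2: (4−0)−3=1 ⇒ Z


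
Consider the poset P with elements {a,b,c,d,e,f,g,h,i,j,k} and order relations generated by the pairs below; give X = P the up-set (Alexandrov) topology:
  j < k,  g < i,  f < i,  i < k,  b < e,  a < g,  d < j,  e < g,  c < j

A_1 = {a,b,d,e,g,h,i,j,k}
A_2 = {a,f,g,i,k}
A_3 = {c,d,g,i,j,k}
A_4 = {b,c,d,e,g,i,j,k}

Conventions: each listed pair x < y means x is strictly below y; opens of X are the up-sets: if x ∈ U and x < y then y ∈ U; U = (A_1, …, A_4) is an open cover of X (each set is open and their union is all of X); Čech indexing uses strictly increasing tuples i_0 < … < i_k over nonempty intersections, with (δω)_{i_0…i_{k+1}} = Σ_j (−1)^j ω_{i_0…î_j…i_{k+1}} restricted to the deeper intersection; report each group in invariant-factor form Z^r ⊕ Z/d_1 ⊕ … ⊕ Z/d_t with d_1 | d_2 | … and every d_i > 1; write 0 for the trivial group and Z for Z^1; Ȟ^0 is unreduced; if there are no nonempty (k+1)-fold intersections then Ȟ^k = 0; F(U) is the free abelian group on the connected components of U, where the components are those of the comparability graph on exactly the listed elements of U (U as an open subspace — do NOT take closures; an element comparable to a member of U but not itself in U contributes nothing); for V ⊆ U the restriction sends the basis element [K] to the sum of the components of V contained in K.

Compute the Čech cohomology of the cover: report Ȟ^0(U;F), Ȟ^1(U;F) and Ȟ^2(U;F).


intersection data:
  A12={a,g,i,k} A13={d,g,i,j,k} A14={b,d,e,g,i,j,k} A23={g,i,k} A24={g,i,k} A34={c,d,g,i,j,k}
  A123={g,i,k} A124={g,i,k} A134={d,g,i,j,k} A234={g,i,k}
  A1234={g,i,k}
components per intersection:
  A1: {a,b,d,e,g,i,j,k} {h}
  A2: {a,f,g,i,k}
  A3: {c,d,g,i,j,k}
  A4: {b,c,d,e,g,i,j,k}
  A12: {a,g,i,k}
  A13: {d,g,i,j,k}
  A14: {b,d,e,g,i,j,k}
  A23: {g,i,k}
  A24: {g,i,k}
  A34: {c,d,g,i,j,k}
  A123: {g,i,k}
  A124: {g,i,k}
  A134: {d,g,i,j,k}
  A234: {g,i,k}
  A1234: {g,i,k}
C dims 5,6,4,1; δ0: rk 3, SNF 1^3; δ1: rk 3, SNF 1^3; δ2: rk 1, SNF 1^1
Ȟ^0 = (5 − 3) − 0 = 2, so Ȟ^0 ≅ Z^2
Ȟ^1 = (6 − 3) − 3 = 0, so Ȟ^1 ≅ 0
Ȟ^2 = (4 − 1) − 3 = 0, so Ȟ^2 ≅ 0

Ȟ^0 = Z^2; Ȟ^1 = 0; Ȟ^2 = 0


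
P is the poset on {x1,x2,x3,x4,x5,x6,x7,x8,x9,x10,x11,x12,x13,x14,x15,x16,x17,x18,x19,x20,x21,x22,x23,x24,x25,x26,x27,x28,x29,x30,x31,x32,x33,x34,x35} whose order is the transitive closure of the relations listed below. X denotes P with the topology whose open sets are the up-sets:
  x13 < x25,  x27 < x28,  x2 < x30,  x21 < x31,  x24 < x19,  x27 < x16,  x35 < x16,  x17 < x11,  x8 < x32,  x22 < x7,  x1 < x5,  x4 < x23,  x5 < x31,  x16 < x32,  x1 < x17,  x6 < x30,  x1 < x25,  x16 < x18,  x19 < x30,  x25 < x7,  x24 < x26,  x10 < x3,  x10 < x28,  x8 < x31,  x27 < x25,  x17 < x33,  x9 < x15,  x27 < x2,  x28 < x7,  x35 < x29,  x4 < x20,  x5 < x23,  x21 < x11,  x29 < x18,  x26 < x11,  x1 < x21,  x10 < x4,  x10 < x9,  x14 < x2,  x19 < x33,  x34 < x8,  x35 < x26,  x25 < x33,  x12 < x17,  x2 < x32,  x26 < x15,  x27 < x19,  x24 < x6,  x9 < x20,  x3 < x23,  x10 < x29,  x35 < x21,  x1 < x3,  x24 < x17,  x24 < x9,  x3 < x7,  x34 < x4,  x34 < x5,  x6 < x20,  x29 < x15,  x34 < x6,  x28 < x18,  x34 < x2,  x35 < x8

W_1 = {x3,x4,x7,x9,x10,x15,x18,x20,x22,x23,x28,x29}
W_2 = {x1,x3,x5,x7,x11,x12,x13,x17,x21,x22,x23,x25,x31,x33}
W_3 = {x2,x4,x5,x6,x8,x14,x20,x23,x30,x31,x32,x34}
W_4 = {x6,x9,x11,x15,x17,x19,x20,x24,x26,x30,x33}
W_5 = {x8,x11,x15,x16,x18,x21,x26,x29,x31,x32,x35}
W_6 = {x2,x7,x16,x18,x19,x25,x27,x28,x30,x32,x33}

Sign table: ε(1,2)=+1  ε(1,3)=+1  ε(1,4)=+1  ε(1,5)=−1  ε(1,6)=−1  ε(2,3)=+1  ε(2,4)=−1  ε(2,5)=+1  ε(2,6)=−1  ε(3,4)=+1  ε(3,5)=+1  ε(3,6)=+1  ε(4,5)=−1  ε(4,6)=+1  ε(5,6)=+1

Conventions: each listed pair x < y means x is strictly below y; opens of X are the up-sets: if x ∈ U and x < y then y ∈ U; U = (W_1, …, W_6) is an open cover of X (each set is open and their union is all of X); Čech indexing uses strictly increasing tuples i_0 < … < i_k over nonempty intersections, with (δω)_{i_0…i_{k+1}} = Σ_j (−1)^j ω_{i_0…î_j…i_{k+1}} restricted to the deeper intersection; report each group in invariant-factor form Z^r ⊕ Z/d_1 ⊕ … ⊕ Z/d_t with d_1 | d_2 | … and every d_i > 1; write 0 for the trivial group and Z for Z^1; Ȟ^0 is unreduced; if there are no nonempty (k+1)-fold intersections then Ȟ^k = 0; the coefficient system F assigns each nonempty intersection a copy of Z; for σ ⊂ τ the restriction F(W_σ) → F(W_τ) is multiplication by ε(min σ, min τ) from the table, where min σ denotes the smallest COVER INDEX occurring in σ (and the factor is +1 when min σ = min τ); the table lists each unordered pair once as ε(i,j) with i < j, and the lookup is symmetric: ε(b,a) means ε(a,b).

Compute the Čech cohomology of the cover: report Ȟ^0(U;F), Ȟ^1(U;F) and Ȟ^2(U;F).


intersection data:
  W12={x3,x7,x22,x23} W13={x4,x20,x23} W14={x9,x15,x20} W15={x15,x18,x29} W16={x7,x18,x28} W23={x5,x23,x31} W24={x11,x17,x33} W25={x11,x21,x31} W26={x7,x25,x33} W34={x6,x20,x30} W35={x8,x31,x32} W36={x2,x30,x32} W45={x11,x15,x26} W46={x19,x30,x33} W56={x16,x18,x32}
  W123={x23} W126={x7} W134={x20} W145={x15} W156={x18} W235={x31} W245={x11} W246={x33} W346={x30} W356={x32}
C dims 6,15,10; δ0: rk 6, SNF 1^5·2; δ1: rk 9, SNF 1^9
Ȟ^0 = (6 − 6) − 0 = 0, so Ȟ^0 ≅ 0
Ȟ^1 = (15 − 9) − 6 = 0 plus torsion [2], so Ȟ^1 ≅ Z/2
Ȟ^2 = (10 − 0) − 9 = 1, so Ȟ^2 ≅ Z

Ȟ^0 ≅ 0; Ȟ^1 ≅ Z/2; Ȟ^2 ≅ Z


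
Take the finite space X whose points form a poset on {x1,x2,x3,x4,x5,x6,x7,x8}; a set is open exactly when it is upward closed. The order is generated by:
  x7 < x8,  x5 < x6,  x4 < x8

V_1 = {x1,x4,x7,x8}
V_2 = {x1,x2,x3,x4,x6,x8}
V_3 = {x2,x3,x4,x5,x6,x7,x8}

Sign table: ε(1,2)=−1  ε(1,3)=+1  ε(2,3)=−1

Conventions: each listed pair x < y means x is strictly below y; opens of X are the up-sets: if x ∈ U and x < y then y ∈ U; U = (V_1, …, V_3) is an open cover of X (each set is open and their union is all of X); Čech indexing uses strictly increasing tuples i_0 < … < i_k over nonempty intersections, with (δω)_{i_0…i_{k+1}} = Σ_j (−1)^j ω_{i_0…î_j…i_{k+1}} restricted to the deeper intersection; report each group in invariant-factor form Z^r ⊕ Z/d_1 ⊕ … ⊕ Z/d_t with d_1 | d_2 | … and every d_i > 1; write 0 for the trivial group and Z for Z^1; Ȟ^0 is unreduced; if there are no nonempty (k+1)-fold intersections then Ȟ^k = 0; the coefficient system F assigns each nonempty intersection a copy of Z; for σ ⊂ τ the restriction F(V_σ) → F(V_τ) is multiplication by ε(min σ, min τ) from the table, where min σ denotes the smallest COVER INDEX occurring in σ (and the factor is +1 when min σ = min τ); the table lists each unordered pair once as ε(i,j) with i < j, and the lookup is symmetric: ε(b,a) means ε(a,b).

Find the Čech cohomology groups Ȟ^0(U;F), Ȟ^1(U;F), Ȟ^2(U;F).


nerve of the cover:
  V12={x1,x4,x8} V13={x4,x7,x8} V23={x2,x3,x4,x6,x8}
  V123={x4,x8}
C dims 3,3,1; δ0: rk 2, SNF 1^2; δ1: rk 1, SNF 1^1
Ȟ^0 = (3 − 2) − 0 = 1, so Ȟ^0 ≅ Z
Ȟ^1 = (3 − 1) − 2 = 0, so Ȟ^1 ≅ 0
Ȟ^2 = (1 − 0) − 1 = 0, so Ȟ^2 ≅ 0

Ȟ^0 = Z,  Ȟ^1 = 0,  Ȟ^2 = 0


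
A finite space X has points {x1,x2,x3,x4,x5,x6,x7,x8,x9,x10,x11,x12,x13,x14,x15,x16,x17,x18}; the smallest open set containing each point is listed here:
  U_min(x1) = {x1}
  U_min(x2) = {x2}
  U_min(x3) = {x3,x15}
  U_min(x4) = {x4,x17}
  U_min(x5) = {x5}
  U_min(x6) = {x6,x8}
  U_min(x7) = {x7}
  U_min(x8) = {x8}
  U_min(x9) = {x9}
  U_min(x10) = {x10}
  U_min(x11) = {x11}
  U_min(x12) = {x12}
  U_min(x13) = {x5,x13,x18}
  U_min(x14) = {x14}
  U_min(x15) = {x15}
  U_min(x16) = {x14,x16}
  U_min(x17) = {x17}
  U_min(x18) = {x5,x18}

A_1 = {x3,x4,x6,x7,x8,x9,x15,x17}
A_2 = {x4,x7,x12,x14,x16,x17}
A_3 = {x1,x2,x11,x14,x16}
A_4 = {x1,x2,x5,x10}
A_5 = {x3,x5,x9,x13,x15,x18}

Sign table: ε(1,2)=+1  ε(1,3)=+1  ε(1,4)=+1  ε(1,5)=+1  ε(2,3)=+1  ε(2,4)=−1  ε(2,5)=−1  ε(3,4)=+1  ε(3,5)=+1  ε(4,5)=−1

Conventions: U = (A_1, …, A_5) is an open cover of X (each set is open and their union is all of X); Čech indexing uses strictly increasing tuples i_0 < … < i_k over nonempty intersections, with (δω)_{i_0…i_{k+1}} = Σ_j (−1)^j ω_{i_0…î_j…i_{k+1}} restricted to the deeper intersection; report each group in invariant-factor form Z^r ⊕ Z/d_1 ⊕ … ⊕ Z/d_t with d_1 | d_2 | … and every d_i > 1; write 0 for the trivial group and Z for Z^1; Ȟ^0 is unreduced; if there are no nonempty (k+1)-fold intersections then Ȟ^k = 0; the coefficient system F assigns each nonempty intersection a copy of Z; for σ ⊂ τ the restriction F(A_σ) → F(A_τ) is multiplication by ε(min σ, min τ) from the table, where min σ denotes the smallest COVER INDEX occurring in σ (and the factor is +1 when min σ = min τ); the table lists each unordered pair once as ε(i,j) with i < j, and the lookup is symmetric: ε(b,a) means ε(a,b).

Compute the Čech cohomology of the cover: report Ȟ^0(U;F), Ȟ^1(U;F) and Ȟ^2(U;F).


Ȟ^0 = 0; Ȟ^1 = Z/2; Ȟ^2 = 0

nonempty overlaps:
  A12={x4,x7,x17} A15={x3,x9,x15} A23={x14,x16} A34={x1,x2} A45={x5}
C dims 5,5; δ0: rk 5, SNF 1^4·2
degree 0: 5−5−0 = 0 → Ȟ^0 ≅ 0
degree 1: 5−0−5 = 0 plus torsion [2] → Ȟ^1 ≅ Z/2
degree 2: 0−0−0 = 0 → Ȟ^2 ≅ 0


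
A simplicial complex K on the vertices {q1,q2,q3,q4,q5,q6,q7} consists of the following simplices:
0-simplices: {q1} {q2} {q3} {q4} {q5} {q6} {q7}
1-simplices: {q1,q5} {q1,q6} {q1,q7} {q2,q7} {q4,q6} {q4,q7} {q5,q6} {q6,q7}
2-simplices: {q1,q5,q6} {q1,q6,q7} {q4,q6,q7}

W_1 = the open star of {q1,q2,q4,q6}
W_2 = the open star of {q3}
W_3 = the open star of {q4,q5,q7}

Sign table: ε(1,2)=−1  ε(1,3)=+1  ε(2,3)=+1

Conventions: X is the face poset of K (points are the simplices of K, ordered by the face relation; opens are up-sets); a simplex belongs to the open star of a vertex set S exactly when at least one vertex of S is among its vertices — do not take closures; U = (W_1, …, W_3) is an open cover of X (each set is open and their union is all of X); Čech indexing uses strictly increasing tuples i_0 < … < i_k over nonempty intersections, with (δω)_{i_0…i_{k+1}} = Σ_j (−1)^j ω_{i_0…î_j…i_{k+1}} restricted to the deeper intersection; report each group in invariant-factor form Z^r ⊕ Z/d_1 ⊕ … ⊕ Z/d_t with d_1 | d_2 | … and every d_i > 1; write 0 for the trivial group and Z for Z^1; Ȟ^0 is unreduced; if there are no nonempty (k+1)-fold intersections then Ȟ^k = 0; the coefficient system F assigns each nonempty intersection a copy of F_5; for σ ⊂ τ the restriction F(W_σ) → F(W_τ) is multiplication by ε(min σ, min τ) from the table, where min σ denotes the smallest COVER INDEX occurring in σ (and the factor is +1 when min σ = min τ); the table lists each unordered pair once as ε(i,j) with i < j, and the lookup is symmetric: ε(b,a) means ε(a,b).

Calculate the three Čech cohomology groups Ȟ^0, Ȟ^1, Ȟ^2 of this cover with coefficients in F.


Ȟ^0 = Z/5 ⊕ Z/5,  Ȟ^1 = 0,  Ȟ^2 = 0

nonempty overlaps:
  W1={{q1},{q2},{q4},{q6},{q1,q5},{q1,q6},{q1,q7},{q2,q7},{q4,q6},{q4,q7},{q5,q6},{q6,q7},{q1,q5,q6},{q1,q6,q7},{q4,q6,q7}} W2={{q3}} W3={{q4},{q5},{q7},{q1,q5},{q1,q7},{q2,q7},{q4,q6},{q4,q7},{q5,q6},{q6,q7},{q1,q5,q6},{q1,q6,q7},{q4,q6,q7}}
  W13={{q4},{q1,q5},{q1,q7},{q2,q7},{q4,q6},{q4,q7},{q5,q6},{q6,q7},{q1,q5,q6},{q1,q6,q7},{q4,q6,q7}}
C dims 3,1; δ0: rk_F5 1
degree 0: 3−1−0 = 2 → Ȟ^0 ≅ Z/5 ⊕ Z/5
degree 1: 1−0−1 = 0 → Ȟ^1 ≅ 0
degree 2: 0−0−0 = 0 → Ȟ^2 ≅ 0


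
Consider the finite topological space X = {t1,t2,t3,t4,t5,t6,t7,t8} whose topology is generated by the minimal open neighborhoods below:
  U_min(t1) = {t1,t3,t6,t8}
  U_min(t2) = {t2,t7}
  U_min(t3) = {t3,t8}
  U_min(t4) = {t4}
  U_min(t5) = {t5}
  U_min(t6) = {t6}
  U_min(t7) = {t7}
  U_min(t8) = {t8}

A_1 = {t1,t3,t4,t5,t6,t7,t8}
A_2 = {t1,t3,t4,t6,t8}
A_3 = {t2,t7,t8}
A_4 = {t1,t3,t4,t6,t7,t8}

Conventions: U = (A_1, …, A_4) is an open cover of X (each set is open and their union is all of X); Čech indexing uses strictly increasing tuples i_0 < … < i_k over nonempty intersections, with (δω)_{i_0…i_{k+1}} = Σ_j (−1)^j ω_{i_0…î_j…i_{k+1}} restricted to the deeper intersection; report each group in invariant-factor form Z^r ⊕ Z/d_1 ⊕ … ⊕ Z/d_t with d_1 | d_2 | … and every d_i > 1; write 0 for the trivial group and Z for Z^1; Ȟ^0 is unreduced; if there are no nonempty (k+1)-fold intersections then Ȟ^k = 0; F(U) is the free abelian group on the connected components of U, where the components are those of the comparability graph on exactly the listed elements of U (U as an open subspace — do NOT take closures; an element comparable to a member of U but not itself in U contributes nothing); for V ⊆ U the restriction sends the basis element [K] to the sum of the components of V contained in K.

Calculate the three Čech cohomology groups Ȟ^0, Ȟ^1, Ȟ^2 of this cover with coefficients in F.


nonempty overlaps:
  A12={t1,t3,t4,t6,t8} A13={t7,t8} A14={t1,t3,t4,t6,t7,t8} A23={t8} A24={t1,t3,t4,t6,t8} A34={t7,t8}
  A123={t8} A124={t1,t3,t4,t6,t8} A134={t7,t8} A234={t8}
  A1234={t8}
components per intersection:
  A1: {t1,t3,t6,t8} {t4} {t5} {t7}
  A2: {t1,t3,t6,t8} {t4}
  A3: {t2,t7} {t8}
  A4: {t1,t3,t6,t8} {t4} {t7}
  A12: {t1,t3,t6,t8} {t4}
  A13: {t7} {t8}
  A14: {t1,t3,t6,t8} {t4} {t7}
  A23: {t8}
  A24: {t1,t3,t6,t8} {t4}
  A34: {t7} {t8}
  A123: {t8}
  A124: {t1,t3,t6,t8} {t4}
  A134: {t7} {t8}
  A234: {t8}
  A1234: {t8}
C dims 11,12,6,1; δ0: rk 7, SNF 1^7; δ1: rk 5, SNF 1^5; δ2: rk 1, SNF 1^1
degree 0: 11−7−0 = 4 → Ȟ^0 ≅ Z^4
degree 1: 12−5−7 = 0 → Ȟ^1 ≅ 0
degree 2: 6−1−5 = 0 → Ȟ^2 ≅ 0

Ȟ^0(U;F) ≅ Z^4,  Ȟ^1(U;F) ≅ 0,  Ȟ^2(U;F) ≅ 0


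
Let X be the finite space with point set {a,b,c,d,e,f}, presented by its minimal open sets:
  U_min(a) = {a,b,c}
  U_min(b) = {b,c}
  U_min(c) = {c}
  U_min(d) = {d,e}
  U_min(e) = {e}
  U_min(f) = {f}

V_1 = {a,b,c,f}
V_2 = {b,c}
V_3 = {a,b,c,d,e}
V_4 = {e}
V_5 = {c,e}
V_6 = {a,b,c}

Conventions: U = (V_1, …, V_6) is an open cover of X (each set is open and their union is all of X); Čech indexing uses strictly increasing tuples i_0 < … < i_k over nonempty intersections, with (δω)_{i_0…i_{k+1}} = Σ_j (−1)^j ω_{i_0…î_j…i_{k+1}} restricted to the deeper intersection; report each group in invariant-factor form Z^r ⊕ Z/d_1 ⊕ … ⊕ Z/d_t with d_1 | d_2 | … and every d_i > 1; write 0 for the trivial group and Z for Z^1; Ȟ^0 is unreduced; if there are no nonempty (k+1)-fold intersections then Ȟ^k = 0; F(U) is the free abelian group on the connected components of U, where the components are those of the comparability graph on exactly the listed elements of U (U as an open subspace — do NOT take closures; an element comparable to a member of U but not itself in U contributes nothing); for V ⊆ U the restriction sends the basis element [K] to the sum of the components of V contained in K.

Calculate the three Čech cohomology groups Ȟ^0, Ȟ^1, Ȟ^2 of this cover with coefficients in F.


Ȟ^0 ≅ Z^3, Ȟ^1 ≅ 0 and Ȟ^2 ≅ 0

nerve simplices:
  V12={b,c} V13={a,b,c} V15={c} V16={a,b,c} V23={b,c} V25={c} V26={b,c} V34={e} V35={c,e} V36={a,b,c} V45={e} V56={c}
  V123={b,c} V125={c} V126={b,c} V135={c} V136={a,b,c} V156={c} V235={c} V236={b,c} V256={c} V345={e} V356={c}
  V1235={c} V1236={b,c} V1256={c} V1356={c} V2356={c}
  V12356={c}
components per intersection:
  V1: {a,b,c} {f}
  V2: {b,c}
  V3: {a,b,c} {d,e}
  V4: {e}
  V5: {c} {e}
  V6: {a,b,c}
  V12: {b,c}
  V13: {a,b,c}
  V15: {c}
  V16: {a,b,c}
  V23: {b,c}
  V25: {c}
  V26: {b,c}
  V34: {e}
  V35: {c} {e}
  V36: {a,b,c}
  V45: {e}
  V56: {c}
  V123: {b,c}
  V125: {c}
  V126: {b,c}
  V135: {c}
  V136: {a,b,c}
  V156: {c}
  V235: {c}
  V236: {b,c}
  V256: {c}
  V345: {e}
  V356: {c}
  V1235: {c}
  V1236: {b,c}
  V1256: {c}
  V1356: {c}
  V2356: {c}
  V12356: {c}
C dims 9,13,11,5; δ0: rk 6, SNF 1^6; δ1: rk 7, SNF 1^7; δ2: rk 4, SNF 1^4
degree 0: 9−6−0 = 3 → Ȟ^0 ≅ Z^3
degree 1: 13−7−6 = 0 → Ȟ^1 ≅ 0
degree 2: 11−4−7 = 0 → Ȟ^2 ≅ 0


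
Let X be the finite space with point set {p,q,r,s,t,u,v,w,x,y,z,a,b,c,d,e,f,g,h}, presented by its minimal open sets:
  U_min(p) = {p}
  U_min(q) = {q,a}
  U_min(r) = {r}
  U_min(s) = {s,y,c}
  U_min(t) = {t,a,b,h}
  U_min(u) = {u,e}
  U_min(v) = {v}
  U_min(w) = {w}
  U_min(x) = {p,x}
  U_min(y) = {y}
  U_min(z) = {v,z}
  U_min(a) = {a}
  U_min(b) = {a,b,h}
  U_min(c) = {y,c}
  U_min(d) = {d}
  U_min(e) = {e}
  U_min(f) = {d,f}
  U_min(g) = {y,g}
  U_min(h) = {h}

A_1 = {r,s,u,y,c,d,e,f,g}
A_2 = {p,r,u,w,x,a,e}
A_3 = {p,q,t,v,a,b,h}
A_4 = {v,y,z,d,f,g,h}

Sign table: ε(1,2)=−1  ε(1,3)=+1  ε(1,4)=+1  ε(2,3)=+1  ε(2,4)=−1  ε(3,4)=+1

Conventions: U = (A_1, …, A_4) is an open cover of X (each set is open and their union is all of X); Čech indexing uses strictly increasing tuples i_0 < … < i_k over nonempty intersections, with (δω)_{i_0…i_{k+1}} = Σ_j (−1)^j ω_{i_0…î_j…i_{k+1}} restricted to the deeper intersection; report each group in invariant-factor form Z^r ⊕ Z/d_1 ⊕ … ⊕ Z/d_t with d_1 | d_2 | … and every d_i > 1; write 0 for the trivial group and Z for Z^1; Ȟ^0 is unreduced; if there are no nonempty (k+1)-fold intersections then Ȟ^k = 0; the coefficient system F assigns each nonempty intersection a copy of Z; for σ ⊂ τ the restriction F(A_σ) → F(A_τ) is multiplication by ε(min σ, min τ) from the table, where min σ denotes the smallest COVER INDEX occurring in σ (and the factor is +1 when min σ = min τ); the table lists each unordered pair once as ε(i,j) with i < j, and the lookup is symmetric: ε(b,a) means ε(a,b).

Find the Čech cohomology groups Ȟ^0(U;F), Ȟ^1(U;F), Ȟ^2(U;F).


intersection data:
  A12={r,u,e} A14={y,d,f,g} A23={p,a} A34={v,h}
C dims 4,4; δ0: rk 4, SNF 1^3·2
Ȟ^0 = (4 − 4) − 0 = 0, so Ȟ^0 ≅ 0
Ȟ^1 = (4 − 0) − 4 = 0 plus torsion [2], so Ȟ^1 ≅ Z/2
Ȟ^2 = (0 − 0) − 0 = 0, so Ȟ^2 ≅ 0

Ȟ^0 = 0, Ȟ^1 = Z/2 and Ȟ^2 = 0


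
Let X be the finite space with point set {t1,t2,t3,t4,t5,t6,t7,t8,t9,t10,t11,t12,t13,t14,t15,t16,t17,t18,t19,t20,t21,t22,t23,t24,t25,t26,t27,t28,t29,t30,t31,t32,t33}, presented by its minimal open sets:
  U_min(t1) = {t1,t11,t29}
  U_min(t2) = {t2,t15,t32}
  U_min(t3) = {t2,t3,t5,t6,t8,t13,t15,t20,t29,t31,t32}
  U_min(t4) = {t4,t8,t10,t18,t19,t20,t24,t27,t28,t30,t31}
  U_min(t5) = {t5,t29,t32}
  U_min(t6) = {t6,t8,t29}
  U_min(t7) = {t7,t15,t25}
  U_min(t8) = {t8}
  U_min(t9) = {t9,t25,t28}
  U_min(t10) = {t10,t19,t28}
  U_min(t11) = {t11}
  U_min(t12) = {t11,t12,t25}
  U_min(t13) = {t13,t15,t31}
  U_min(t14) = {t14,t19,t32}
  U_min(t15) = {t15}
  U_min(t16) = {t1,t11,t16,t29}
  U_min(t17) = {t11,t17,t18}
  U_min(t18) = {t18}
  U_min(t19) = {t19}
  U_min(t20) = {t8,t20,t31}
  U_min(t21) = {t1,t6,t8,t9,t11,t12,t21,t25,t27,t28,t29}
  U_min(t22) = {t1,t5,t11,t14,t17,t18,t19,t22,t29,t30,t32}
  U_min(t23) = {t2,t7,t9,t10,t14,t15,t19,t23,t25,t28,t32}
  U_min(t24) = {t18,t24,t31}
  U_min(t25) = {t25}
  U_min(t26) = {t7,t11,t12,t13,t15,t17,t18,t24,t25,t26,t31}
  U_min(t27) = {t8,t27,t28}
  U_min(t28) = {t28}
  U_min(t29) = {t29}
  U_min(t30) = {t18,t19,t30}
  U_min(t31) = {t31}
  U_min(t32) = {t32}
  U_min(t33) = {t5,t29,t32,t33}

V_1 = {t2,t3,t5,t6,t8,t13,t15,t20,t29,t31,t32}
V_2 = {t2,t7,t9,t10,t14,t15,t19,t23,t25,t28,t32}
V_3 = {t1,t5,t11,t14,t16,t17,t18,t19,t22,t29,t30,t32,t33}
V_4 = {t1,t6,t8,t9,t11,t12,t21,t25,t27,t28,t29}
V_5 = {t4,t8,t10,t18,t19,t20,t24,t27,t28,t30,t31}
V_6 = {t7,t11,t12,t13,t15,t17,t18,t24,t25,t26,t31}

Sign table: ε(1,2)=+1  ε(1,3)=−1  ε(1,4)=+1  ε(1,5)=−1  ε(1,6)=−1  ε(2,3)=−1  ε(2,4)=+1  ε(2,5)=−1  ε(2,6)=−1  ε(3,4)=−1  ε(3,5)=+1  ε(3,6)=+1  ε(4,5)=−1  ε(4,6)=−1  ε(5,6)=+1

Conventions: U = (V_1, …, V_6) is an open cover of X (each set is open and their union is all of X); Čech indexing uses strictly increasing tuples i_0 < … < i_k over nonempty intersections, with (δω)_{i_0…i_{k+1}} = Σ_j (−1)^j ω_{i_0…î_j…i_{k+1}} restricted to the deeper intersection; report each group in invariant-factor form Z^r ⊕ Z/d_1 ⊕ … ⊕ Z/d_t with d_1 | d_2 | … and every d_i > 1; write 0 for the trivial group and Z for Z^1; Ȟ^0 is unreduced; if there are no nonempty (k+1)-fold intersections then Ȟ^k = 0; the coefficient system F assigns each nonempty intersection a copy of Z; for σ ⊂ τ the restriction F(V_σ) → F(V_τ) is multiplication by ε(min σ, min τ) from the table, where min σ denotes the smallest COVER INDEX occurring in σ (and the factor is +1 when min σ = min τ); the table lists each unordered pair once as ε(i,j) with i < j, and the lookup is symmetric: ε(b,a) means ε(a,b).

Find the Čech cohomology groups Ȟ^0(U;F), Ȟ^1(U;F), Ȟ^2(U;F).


nerve of the cover:
  V12={t2,t15,t32} V13={t5,t29,t32} V14={t6,t8,t29} V15={t8,t20,t31} V16={t13,t15,t31} V23={t14,t19,t32} V24={t9,t25,t28} V25={t10,t19,t28} V26={t7,t15,t25} V34={t1,t11,t29} V35={t18,t19,t30} V36={t11,t17,t18} V45={t8,t27,t28} V46={t11,t12,t25} V56={t18,t24,t31}
  V123={t32} V126={t15} V134={t29} V145={t8} V156={t31} V235={t19} V245={t28} V246={t25} V346={t11} V356={t18}
C dims 6,15,10; δ0: rk 5, SNF 1^5; δ1: rk 10, SNF 1^9·2
Ȟ^0 = (6 − 5) − 0 = 1, so Ȟ^0 ≅ Z
Ȟ^1 = (15 − 10) − 5 = 0, so Ȟ^1 ≅ 0
Ȟ^2 = (10 − 0) − 10 = 0 plus torsion [2], so Ȟ^2 ≅ Z/2

Ȟ^0 ≅ Z,  Ȟ^1 ≅ 0,  Ȟ^2 ≅ Z/2


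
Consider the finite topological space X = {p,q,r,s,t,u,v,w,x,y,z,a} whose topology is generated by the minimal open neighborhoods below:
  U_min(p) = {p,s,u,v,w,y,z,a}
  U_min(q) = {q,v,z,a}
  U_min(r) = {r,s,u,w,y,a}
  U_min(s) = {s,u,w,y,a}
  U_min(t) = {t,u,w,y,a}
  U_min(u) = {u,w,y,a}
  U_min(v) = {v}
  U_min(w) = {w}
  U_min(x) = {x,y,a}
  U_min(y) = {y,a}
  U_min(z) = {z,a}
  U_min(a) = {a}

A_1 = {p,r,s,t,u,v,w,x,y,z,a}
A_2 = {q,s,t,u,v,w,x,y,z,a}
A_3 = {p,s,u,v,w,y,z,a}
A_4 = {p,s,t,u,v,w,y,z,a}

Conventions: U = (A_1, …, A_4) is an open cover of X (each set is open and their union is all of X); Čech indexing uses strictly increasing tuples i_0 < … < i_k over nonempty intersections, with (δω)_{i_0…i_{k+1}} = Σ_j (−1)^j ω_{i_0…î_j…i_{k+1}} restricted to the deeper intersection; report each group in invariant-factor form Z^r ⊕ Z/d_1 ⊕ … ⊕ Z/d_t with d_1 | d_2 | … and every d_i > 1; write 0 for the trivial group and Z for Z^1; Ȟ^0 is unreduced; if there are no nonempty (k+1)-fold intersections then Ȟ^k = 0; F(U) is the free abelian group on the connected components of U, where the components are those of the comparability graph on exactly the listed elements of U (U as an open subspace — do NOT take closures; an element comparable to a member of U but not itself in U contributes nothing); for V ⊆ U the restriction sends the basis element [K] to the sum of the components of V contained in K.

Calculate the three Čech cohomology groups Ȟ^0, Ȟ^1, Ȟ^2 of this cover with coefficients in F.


nonempty intersections:
  A12={s,t,u,v,w,x,y,z,a} A13={p,s,u,v,w,y,z,a} A14={p,s,t,u,v,w,y,z,a} A23={s,u,v,w,y,z,a} A24={s,t,u,v,w,y,z,a} A34={p,s,u,v,w,y,z,a}
  A123={s,u,v,w,y,z,a} A124={s,t,u,v,w,y,z,a} A134={p,s,u,v,w,y,z,a} A234={s,u,v,w,y,z,a}
  A1234={s,u,v,w,y,z,a}
components per intersection:
  A1: {p,r,s,t,u,v,w,x,y,z,a}
  A2: {q,s,t,u,v,w,x,y,z,a}
  A3: {p,s,u,v,w,y,z,a}
  A4: {p,s,t,u,v,w,y,z,a}
  A12: {s,t,u,w,x,y,z,a} {v}
  A13: {p,s,u,v,w,y,z,a}
  A14: {p,s,t,u,v,w,y,z,a}
  A23: {s,u,w,y,z,a} {v}
  A24: {s,t,u,w,y,z,a} {v}
  A34: {p,s,u,v,w,y,z,a}
  A123: {s,u,w,y,z,a} {v}
  A124: {s,t,u,w,y,z,a} {v}
  A134: {p,s,u,v,w,y,z,a}
  A234: {s,u,w,y,z,a} {v}
  A1234: {s,u,w,y,z,a} {v}
C dims 4,9,7,2; δ0: rk 3, SNF 1^3; δ1: rk 5, SNF 1^5; δ2: rk 2, SNF 1^2
Ȟ^0: (4−3)−0=1 ⇒ Z
Ȟ^1: (9−5)−3=1 ⇒ Z
Ȟ^2: (7−2)−5=0 ⇒ 0

Ȟ^0(U;F) ≅ Z,  Ȟ^1(U;F) ≅ Z,  Ȟ^2(U;F) ≅ 0


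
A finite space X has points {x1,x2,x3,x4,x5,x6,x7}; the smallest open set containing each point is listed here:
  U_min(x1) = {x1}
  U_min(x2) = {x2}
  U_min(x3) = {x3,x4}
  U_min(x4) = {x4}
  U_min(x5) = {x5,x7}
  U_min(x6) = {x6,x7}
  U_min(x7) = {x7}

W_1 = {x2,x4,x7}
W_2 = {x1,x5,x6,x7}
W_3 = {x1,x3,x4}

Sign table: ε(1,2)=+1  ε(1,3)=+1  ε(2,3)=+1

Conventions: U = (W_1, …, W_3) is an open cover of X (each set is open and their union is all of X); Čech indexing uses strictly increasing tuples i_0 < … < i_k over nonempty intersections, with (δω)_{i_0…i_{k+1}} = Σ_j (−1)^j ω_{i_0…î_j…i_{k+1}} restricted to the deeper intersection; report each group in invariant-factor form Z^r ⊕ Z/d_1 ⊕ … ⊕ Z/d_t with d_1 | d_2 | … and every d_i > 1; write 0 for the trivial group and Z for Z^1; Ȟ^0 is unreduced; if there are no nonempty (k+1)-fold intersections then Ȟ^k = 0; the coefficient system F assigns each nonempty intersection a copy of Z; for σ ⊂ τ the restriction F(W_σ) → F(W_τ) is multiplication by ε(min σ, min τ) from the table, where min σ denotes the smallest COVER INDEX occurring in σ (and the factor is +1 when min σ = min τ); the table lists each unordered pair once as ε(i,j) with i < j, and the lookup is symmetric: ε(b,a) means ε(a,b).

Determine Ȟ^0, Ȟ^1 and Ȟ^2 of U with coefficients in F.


nonempty overlaps:
  W12={x7} W13={x4} W23={x1}
C dims 3,3; δ0: rk 2, SNF 1^2
degree 0: 3−2−0 = 1 → Ȟ^0 ≅ Z
degree 1: 3−0−2 = 1 → Ȟ^1 ≅ Z
degree 2: 0−0−0 = 0 → Ȟ^2 ≅ 0

Ȟ^0 = Z; Ȟ^1 = Z; Ȟ^2 = 0


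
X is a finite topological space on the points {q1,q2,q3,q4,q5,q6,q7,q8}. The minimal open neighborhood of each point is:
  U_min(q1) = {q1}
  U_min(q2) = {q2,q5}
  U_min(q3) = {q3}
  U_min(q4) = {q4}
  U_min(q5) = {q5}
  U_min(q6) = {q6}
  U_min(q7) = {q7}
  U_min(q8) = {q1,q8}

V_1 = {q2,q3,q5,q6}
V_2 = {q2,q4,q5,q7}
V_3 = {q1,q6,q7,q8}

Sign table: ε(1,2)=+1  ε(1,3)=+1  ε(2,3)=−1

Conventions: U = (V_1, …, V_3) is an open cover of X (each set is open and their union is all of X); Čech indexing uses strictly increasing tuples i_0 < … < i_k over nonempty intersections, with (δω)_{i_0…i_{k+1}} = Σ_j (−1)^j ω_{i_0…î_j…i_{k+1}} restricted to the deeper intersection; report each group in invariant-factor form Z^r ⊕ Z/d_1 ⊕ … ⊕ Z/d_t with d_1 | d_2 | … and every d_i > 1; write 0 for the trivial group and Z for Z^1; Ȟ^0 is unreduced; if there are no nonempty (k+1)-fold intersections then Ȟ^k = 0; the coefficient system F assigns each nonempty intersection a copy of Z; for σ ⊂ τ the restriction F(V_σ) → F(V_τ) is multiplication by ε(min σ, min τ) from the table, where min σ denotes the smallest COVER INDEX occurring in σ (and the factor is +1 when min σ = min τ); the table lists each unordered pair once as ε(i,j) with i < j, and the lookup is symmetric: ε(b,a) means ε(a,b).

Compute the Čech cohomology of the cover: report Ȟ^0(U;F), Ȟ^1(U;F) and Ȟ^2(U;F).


Ȟ^0 = 0, Ȟ^1 = Z/2, Ȟ^2 = 0

cover nerve:
  V12={q2,q5} V13={q6} V23={q7}
C dims 3,3; δ0: rk 3, SNF 1^2·2
Ȟ^0: (3−3)−0=0 ⇒ 0
Ȟ^1: (3−0)−3=0 plus torsion [2] ⇒ Z/2
Ȟ^2: (0−0)−0=0 ⇒ 0


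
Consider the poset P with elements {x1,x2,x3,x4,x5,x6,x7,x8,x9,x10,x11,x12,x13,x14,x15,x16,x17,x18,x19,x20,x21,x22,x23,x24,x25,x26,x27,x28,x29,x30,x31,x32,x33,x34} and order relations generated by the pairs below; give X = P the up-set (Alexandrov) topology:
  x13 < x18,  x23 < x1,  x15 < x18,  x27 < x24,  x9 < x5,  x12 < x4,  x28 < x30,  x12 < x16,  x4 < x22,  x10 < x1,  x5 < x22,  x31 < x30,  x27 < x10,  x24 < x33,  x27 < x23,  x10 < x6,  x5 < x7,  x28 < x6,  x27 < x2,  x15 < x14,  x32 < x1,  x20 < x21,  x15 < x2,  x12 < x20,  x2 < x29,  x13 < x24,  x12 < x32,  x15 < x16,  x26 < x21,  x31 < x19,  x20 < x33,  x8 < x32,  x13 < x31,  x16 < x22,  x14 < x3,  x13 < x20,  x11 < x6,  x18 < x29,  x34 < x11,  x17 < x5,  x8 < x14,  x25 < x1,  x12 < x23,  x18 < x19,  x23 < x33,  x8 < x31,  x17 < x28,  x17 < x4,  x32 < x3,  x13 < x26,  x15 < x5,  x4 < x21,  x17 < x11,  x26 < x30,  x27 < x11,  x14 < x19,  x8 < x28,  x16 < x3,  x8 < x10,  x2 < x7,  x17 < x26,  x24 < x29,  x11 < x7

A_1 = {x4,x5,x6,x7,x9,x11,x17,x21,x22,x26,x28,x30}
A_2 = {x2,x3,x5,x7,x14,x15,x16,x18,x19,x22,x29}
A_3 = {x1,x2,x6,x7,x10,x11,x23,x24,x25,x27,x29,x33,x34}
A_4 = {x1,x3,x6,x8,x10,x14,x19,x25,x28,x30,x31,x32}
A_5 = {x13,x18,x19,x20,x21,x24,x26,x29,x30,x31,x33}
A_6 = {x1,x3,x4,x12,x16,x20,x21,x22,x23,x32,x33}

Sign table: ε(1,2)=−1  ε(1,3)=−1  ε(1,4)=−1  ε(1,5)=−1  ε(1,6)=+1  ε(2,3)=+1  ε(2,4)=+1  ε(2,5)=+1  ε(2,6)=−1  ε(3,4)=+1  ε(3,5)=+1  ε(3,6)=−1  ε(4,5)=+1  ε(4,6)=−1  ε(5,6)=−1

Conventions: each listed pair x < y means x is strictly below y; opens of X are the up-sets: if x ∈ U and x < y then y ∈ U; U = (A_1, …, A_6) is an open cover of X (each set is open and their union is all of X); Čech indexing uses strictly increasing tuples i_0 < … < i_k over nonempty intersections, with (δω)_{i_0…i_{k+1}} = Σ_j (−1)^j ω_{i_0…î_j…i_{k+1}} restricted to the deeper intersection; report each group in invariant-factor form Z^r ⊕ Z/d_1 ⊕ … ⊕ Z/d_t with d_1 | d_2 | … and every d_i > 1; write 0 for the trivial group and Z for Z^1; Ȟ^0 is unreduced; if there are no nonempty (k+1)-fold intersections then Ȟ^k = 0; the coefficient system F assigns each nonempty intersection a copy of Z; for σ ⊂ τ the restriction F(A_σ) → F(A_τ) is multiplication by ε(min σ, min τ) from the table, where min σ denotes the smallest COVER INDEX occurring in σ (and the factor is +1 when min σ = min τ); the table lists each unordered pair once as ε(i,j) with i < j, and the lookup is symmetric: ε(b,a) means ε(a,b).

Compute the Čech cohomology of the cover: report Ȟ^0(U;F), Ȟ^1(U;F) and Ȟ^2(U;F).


Ȟ^0 ≅ Z, Ȟ^1 ≅ 0 and Ȟ^2 ≅ Z/2

nonempty overlaps:
  A12={x5,x7,x22} A13={x6,x7,x11} A14={x6,x28,x30} A15={x21,x26,x30} A16={x4,x21,x22} A23={x2,x7,x29} A24={x3,x14,x19} A25={x18,x19,x29} A26={x3,x16,x22} A34={x1,x6,x10,x25} A35={x24,x29,x33} A36={x1,x23,x33} A45={x19,x30,x31} A46={x1,x3,x32} A56={x20,x21,x33}
  A123={x7} A126={x22} A134={x6} A145={x30} A156={x21} A235={x29} A245={x19} A246={x3} A346={x1} A356={x33}
C dims 6,15,10; δ0: rk 5, SNF 1^5; δ1: rk 10, SNF 1^9·2
degree 0: 6−5−0 = 1 → Ȟ^0 ≅ Z
degree 1: 15−10−5 = 0 → Ȟ^1 ≅ 0
degree 2: 10−0−10 = 0 plus torsion [2] → Ȟ^2 ≅ Z/2


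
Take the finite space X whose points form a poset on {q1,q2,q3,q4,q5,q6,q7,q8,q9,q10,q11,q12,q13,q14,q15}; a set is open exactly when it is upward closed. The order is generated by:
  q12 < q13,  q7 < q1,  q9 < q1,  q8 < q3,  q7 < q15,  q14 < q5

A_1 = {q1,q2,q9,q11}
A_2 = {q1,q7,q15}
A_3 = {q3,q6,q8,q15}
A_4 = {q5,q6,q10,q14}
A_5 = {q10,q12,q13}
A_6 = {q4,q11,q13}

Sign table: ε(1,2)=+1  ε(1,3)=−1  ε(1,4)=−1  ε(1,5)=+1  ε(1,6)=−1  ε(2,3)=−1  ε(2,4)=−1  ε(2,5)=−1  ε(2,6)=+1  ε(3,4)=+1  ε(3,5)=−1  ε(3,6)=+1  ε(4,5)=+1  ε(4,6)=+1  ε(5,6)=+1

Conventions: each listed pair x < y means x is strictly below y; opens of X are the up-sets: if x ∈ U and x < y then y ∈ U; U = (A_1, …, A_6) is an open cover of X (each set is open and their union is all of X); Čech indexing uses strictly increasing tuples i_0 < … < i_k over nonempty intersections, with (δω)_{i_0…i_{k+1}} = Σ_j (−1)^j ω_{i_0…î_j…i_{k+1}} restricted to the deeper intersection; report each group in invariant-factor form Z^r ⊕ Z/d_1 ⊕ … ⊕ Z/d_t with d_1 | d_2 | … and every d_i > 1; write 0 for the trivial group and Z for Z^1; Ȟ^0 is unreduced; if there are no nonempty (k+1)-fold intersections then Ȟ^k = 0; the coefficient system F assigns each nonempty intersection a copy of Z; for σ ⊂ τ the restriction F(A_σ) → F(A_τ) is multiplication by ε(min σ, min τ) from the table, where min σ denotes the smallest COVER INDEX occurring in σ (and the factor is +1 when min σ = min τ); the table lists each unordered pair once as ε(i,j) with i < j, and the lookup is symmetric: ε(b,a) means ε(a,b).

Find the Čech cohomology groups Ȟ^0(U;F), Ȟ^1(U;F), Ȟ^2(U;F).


Ȟ^0 = Z, Ȟ^1 = Z and Ȟ^2 = 0

nonempty overlaps:
  A12={q1} A16={q11} A23={q15} A34={q6} A45={q10} A56={q13}
C dims 6,6; δ0: rk 5, SNF 1^5
degree 0: 6−5−0 = 1 → Ȟ^0 ≅ Z
degree 1: 6−0−5 = 1 → Ȟ^1 ≅ Z
degree 2: 0−0−0 = 0 → Ȟ^2 ≅ 0


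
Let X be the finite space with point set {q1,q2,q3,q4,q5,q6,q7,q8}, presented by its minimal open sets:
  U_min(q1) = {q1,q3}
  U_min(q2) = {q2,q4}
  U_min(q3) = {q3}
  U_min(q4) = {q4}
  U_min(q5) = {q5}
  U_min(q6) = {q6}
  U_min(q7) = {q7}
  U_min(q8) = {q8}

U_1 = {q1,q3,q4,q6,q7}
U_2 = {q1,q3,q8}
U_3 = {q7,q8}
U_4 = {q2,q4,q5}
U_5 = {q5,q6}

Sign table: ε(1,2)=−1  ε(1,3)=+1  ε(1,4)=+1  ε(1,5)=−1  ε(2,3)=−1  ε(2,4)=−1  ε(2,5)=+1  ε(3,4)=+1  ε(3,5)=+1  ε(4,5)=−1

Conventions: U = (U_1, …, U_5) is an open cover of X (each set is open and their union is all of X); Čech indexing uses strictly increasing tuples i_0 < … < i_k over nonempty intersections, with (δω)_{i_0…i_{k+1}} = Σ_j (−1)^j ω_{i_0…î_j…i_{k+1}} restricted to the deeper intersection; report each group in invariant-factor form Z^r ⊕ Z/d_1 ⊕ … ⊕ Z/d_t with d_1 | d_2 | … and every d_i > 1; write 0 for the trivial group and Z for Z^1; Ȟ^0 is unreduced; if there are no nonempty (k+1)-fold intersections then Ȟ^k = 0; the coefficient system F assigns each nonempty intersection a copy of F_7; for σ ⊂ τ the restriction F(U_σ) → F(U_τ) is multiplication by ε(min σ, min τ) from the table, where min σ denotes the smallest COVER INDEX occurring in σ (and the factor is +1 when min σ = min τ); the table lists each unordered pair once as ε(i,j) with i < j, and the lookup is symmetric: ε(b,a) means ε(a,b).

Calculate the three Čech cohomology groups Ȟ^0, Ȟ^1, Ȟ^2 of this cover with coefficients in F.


Ȟ^0 = Z/7, Ȟ^1 = Z/7 ⊕ Z/7 and Ȟ^2 = 0

nerve of the cover:
  U12={q1,q3} U13={q7} U14={q4} U15={q6} U23={q8} U45={q5}
C dims 5,6; δ0: rk_F7 4
Ȟ^0 = (5 − 4) − 0 = 1, so Ȟ^0 ≅ Z/7
Ȟ^1 = (6 − 0) − 4 = 2, so Ȟ^1 ≅ Z/7 ⊕ Z/7
Ȟ^2 = (0 − 0) − 0 = 0, so Ȟ^2 ≅ 0


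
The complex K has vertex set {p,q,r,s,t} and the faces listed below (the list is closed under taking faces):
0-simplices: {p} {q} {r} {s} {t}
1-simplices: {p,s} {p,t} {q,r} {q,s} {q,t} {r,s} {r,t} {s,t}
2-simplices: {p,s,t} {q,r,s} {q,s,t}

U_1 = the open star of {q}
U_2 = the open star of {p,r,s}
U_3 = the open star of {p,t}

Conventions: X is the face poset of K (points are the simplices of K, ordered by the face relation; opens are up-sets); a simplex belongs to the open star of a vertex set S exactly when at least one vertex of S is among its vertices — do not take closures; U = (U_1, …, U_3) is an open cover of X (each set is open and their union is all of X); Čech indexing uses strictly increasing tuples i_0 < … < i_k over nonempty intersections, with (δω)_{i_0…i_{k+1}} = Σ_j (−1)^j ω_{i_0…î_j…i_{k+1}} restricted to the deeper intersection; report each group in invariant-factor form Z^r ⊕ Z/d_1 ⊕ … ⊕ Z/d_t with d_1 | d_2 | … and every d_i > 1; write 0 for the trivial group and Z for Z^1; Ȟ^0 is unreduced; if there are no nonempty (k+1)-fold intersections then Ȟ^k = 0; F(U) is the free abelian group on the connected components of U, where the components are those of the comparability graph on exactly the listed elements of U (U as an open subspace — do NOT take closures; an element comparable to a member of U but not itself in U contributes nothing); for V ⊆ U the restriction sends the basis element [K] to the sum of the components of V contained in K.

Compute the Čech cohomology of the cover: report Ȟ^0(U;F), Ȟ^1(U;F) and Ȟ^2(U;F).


intersection data:
  U1={{q},{q,r},{q,s},{q,t},{q,r,s},{q,s,t}} U2={{p},{r},{s},{p,s},{p,t},{q,r},{q,s},{r,s},{r,t},{s,t},{p,s,t},{q,r,s},{q,s,t}} U3={{p},{t},{p,s},{p,t},{q,t},{r,t},{s,t},{p,s,t},{q,s,t}}
  U12={{q,r},{q,s},{q,r,s},{q,s,t}} U13={{q,t},{q,s,t}} U23={{p},{p,s},{p,t},{r,t},{s,t},{p,s,t},{q,s,t}}
  U123={{q,s,t}}
components per intersection:
  U1: {{q},{q,r},{q,s},{q,t},{q,r,s},{q,s,t}}
  U2: {{p},{r},{s},{p,s},{p,t},{q,r},{q,s},{r,s},{r,t},{s,t},{p,s,t},{q,r,s},{q,s,t}}
  U3: {{p},{t},{p,s},{p,t},{q,t},{r,t},{s,t},{p,s,t},{q,s,t}}
  U12: {{q,r},{q,s},{q,r,s},{q,s,t}}
  U13: {{q,t},{q,s,t}}
  U23: {{p},{p,s},{p,t},{s,t},{p,s,t},{q,s,t}} {{r,t}}
  U123: {{q,s,t}}
C dims 3,4,1; δ0: rk 2, SNF 1^2; δ1: rk 1, SNF 1^1
Ȟ^0 = (3 − 2) − 0 = 1, so Ȟ^0 ≅ Z
Ȟ^1 = (4 − 1) − 2 = 1, so Ȟ^1 ≅ Z
Ȟ^2 = (1 − 0) − 1 = 0, so Ȟ^2 ≅ 0

Ȟ^0 = Z,  Ȟ^1 = Z,  Ȟ^2 = 0


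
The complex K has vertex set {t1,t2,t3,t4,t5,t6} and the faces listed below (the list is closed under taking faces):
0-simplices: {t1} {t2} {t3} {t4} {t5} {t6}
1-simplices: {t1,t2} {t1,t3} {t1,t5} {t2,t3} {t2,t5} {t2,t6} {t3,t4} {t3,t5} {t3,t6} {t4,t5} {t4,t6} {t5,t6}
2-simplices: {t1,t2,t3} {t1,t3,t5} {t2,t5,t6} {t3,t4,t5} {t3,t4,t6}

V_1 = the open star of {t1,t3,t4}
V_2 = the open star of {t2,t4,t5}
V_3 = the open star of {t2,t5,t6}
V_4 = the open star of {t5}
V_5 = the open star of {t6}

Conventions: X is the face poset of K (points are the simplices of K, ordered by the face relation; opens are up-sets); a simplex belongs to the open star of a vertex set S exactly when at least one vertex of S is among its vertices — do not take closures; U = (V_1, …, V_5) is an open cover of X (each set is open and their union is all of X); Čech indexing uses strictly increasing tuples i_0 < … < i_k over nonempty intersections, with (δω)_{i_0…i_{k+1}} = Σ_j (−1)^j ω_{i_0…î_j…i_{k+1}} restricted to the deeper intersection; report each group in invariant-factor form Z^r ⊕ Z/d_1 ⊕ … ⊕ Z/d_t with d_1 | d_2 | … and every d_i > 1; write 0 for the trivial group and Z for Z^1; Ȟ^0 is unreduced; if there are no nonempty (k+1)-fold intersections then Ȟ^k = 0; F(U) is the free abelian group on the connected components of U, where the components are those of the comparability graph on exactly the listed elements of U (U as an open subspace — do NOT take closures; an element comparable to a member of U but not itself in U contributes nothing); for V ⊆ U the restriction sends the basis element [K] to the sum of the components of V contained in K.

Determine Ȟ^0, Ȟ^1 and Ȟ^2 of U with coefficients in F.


Ȟ^0(U;F) ≅ Z, Ȟ^1(U;F) ≅ Z^2, Ȟ^2(U;F) ≅ 0

nerve of the cover:
  V1={{t1},{t3},{t4},{t1,t2},{t1,t3},{t1,t5},{t2,t3},{t3,t4},{t3,t5},{t3,t6},{t4,t5},{t4,t6},{t1,t2,t3},{t1,t3,t5},{t3,t4,t5},{t3,t4,t6}} V2={{t2},{t4},{t5},{t1,t2},{t1,t5},{t2,t3},{t2,t5},{t2,t6},{t3,t4},{t3,t5},{t4,t5},{t4,t6},{t5,t6},{t1,t2,t3},{t1,t3,t5},{t2,t5,t6},{t3,t4,t5},{t3,t4,t6}} V3={{t2},{t5},{t6},{t1,t2},{t1,t5},{t2,t3},{t2,t5},{t2,t6},{t3,t5},{t3,t6},{t4,t5},{t4,t6},{t5,t6},{t1,t2,t3},{t1,t3,t5},{t2,t5,t6},{t3,t4,t5},{t3,t4,t6}} V4={{t5},{t1,t5},{t2,t5},{t3,t5},{t4,t5},{t5,t6},{t1,t3,t5},{t2,t5,t6},{t3,t4,t5}} V5={{t6},{t2,t6},{t3,t6},{t4,t6},{t5,t6},{t2,t5,t6},{t3,t4,t6}}
  V12={{t4},{t1,t2},{t1,t5},{t2,t3},{t3,t4},{t3,t5},{t4,t5},{t4,t6},{t1,t2,t3},{t1,t3,t5},{t3,t4,t5},{t3,t4,t6}} V13={{t1,t2},{t1,t5},{t2,t3},{t3,t5},{t3,t6},{t4,t5},{t4,t6},{t1,t2,t3},{t1,t3,t5},{t3,t4,t5},{t3,t4,t6}} V14={{t1,t5},{t3,t5},{t4,t5},{t1,t3,t5},{t3,t4,t5}} V15={{t3,t6},{t4,t6},{t3,t4,t6}} V23={{t2},{t5},{t1,t2},{t1,t5},{t2,t3},{t2,t5},{t2,t6},{t3,t5},{t4,t5},{t4,t6},{t5,t6},{t1,t2,t3},{t1,t3,t5},{t2,t5,t6},{t3,t4,t5},{t3,t4,t6}} V24={{t5},{t1,t5},{t2,t5},{t3,t5},{t4,t5},{t5,t6},{t1,t3,t5},{t2,t5,t6},{t3,t4,t5}} V25={{t2,t6},{t4,t6},{t5,t6},{t2,t5,t6},{t3,t4,t6}} V34={{t5},{t1,t5},{t2,t5},{t3,t5},{t4,t5},{t5,t6},{t1,t3,t5},{t2,t5,t6},{t3,t4,t5}} V35={{t6},{t2,t6},{t3,t6},{t4,t6},{t5,t6},{t2,t5,t6},{t3,t4,t6}} V45={{t5,t6},{t2,t5,t6}}
  V123={{t1,t2},{t1,t5},{t2,t3},{t3,t5},{t4,t5},{t4,t6},{t1,t2,t3},{t1,t3,t5},{t3,t4,t5},{t3,t4,t6}} V124={{t1,t5},{t3,t5},{t4,t5},{t1,t3,t5},{t3,t4,t5}} V125={{t4,t6},{t3,t4,t6}} V134={{t1,t5},{t3,t5},{t4,t5},{t1,t3,t5},{t3,t4,t5}} V135={{t3,t6},{t4,t6},{t3,t4,t6}} V234={{t5},{t1,t5},{t2,t5},{t3,t5},{t4,t5},{t5,t6},{t1,t3,t5},{t2,t5,t6},{t3,t4,t5}} V235={{t2,t6},{t4,t6},{t5,t6},{t2,t5,t6},{t3,t4,t6}} V245={{t5,t6},{t2,t5,t6}} V345={{t5,t6},{t2,t5,t6}}
  V1234={{t1,t5},{t3,t5},{t4,t5},{t1,t3,t5},{t3,t4,t5}} V1235={{t4,t6},{t3,t4,t6}} V2345={{t5,t6},{t2,t5,t6}}
components per intersection:
  V1: {{t1},{t3},{t4},{t1,t2},{t1,t3},{t1,t5},{t2,t3},{t3,t4},{t3,t5},{t3,t6},{t4,t5},{t4,t6},{t1,t2,t3},{t1,t3,t5},{t3,t4,t5},{t3,t4,t6}}
  V2: {{t2},{t4},{t5},{t1,t2},{t1,t5},{t2,t3},{t2,t5},{t2,t6},{t3,t4},{t3,t5},{t4,t5},{t4,t6},{t5,t6},{t1,t2,t3},{t1,t3,t5},{t2,t5,t6},{t3,t4,t5},{t3,t4,t6}}
  V3: {{t2},{t5},{t6},{t1,t2},{t1,t5},{t2,t3},{t2,t5},{t2,t6},{t3,t5},{t3,t6},{t4,t5},{t4,t6},{t5,t6},{t1,t2,t3},{t1,t3,t5},{t2,t5,t6},{t3,t4,t5},{t3,t4,t6}}
  V4: {{t5},{t1,t5},{t2,t5},{t3,t5},{t4,t5},{t5,t6},{t1,t3,t5},{t2,t5,t6},{t3,t4,t5}}
  V5: {{t6},{t2,t6},{t3,t6},{t4,t6},{t5,t6},{t2,t5,t6},{t3,t4,t6}}
  V12: {{t4},{t1,t5},{t3,t4},{t3,t5},{t4,t5},{t4,t6},{t1,t3,t5},{t3,t4,t5},{t3,t4,t6}} {{t1,t2},{t2,t3},{t1,t2,t3}}
  V13: {{t1,t2},{t2,t3},{t1,t2,t3}} {{t1,t5},{t3,t5},{t4,t5},{t1,t3,t5},{t3,t4,t5}} {{t3,t6},{t4,t6},{t3,t4,t6}}
  V14: {{t1,t5},{t3,t5},{t4,t5},{t1,t3,t5},{t3,t4,t5}}
  V15: {{t3,t6},{t4,t6},{t3,t4,t6}}
  V23: {{t2},{t5},{t1,t2},{t1,t5},{t2,t3},{t2,t5},{t2,t6},{t3,t5},{t4,t5},{t5,t6},{t1,t2,t3},{t1,t3,t5},{t2,t5,t6},{t3,t4,t5}} {{t4,t6},{t3,t4,t6}}
  V24: {{t5},{t1,t5},{t2,t5},{t3,t5},{t4,t5},{t5,t6},{t1,t3,t5},{t2,t5,t6},{t3,t4,t5}}
  V25: {{t2,t6},{t5,t6},{t2,t5,t6}} {{t4,t6},{t3,t4,t6}}
  V34: {{t5},{t1,t5},{t2,t5},{t3,t5},{t4,t5},{t5,t6},{t1,t3,t5},{t2,t5,t6},{t3,t4,t5}}
  V35: {{t6},{t2,t6},{t3,t6},{t4,t6},{t5,t6},{t2,t5,t6},{t3,t4,t6}}
  V45: {{t5,t6},{t2,t5,t6}}
  V123: {{t1,t2},{t2,t3},{t1,t2,t3}} {{t1,t5},{t3,t5},{t4,t5},{t1,t3,t5},{t3,t4,t5}} {{t4,t6},{t3,t4,t6}}
  V124: {{t1,t5},{t3,t5},{t4,t5},{t1,t3,t5},{t3,t4,t5}}
  V125: {{t4,t6},{t3,t4,t6}}
  V134: {{t1,t5},{t3,t5},{t4,t5},{t1,t3,t5},{t3,t4,t5}}
  V135: {{t3,t6},{t4,t6},{t3,t4,t6}}
  V234: {{t5},{t1,t5},{t2,t5},{t3,t5},{t4,t5},{t5,t6},{t1,t3,t5},{t2,t5,t6},{t3,t4,t5}}
  V235: {{t2,t6},{t5,t6},{t2,t5,t6}} {{t4,t6},{t3,t4,t6}}
  V245: {{t5,t6},{t2,t5,t6}}
  V345: {{t5,t6},{t2,t5,t6}}
  V1234: {{t1,t5},{t3,t5},{t4,t5},{t1,t3,t5},{t3,t4,t5}}
  V1235: {{t4,t6},{t3,t4,t6}}
  V2345: {{t5,t6},{t2,t5,t6}}
C dims 5,15,12,3; δ0: rk 4, SNF 1^4; δ1: rk 9, SNF 1^9; δ2: rk 3, SNF 1^3
Ȟ^0 = (5 − 4) − 0 = 1, so Ȟ^0 ≅ Z
Ȟ^1 = (15 − 9) − 4 = 2, so Ȟ^1 ≅ Z^2
Ȟ^2 = (12 − 3) − 9 = 0, so Ȟ^2 ≅ 0
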